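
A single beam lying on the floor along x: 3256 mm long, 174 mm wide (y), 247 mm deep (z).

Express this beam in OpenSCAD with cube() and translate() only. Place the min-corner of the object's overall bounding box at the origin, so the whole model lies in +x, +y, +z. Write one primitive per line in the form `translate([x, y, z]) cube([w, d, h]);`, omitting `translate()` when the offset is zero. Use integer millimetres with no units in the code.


cube([3256, 174, 247]);


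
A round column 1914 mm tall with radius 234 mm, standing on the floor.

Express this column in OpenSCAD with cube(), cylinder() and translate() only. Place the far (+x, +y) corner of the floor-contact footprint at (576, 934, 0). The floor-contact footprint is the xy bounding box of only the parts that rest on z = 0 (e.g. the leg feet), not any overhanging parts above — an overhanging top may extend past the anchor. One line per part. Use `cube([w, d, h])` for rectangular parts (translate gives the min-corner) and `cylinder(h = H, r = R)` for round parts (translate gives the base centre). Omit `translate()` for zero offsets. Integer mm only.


translate([342, 700, 0]) cylinder(h = 1914, r = 234);


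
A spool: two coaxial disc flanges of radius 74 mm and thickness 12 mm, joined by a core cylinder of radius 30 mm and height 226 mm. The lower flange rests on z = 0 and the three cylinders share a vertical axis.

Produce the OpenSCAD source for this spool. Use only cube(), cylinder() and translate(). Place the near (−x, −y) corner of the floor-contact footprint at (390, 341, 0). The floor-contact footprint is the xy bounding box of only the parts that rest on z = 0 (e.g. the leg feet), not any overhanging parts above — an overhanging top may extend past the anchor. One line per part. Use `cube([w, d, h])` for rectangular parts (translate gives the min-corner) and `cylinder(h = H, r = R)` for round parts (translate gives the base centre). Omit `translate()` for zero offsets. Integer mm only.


translate([464, 415, 0]) cylinder(h = 12, r = 74);
translate([464, 415, 12]) cylinder(h = 226, r = 30);
translate([464, 415, 238]) cylinder(h = 12, r = 74);


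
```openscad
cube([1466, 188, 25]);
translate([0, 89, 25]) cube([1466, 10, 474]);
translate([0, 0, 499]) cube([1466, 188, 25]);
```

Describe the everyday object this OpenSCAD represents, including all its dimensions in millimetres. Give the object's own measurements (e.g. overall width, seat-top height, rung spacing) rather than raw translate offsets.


An I-beam lying along x, 1466 mm long. Overall section height 524 mm. Two flanges 188 mm wide (y) and 25 mm thick, one on the floor and one at the top; a web 10 mm thick runs between them, centred on the flange width.


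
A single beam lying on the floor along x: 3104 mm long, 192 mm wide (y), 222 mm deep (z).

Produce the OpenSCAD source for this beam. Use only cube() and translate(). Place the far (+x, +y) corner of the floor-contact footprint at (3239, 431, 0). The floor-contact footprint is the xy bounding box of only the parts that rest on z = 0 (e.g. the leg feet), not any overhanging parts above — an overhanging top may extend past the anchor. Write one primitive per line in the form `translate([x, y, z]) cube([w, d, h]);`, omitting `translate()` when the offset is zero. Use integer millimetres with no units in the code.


translate([135, 239, 0]) cube([3104, 192, 222]);


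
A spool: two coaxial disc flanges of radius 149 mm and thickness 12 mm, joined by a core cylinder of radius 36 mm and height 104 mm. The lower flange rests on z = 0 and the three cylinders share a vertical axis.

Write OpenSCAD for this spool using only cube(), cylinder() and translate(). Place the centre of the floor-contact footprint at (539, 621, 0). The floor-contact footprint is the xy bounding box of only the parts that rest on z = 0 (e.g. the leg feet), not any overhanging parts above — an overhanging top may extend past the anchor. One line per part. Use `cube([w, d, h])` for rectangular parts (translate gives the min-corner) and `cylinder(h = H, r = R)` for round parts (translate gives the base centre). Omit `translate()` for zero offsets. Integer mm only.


translate([539, 621, 0]) cylinder(h = 12, r = 149);
translate([539, 621, 12]) cylinder(h = 104, r = 36);
translate([539, 621, 116]) cylinder(h = 12, r = 149);


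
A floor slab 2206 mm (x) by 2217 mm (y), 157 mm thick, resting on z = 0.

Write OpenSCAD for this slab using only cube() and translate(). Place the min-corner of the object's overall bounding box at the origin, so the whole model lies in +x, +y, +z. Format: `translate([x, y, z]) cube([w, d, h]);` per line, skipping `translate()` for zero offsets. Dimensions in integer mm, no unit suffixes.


cube([2206, 2217, 157]);


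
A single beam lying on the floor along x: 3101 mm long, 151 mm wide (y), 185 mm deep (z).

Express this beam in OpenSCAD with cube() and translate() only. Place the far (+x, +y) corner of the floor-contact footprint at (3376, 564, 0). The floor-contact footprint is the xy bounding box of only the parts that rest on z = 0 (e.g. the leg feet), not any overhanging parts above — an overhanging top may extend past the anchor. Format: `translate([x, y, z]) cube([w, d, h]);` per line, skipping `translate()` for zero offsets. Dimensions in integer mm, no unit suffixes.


translate([275, 413, 0]) cube([3101, 151, 185]);


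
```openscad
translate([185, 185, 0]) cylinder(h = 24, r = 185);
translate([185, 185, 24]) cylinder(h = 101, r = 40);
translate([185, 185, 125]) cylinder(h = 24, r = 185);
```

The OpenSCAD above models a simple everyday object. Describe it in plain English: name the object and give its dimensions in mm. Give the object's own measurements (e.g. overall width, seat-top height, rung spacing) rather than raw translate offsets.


A spool: two coaxial disc flanges of radius 185 mm and thickness 24 mm, joined by a core cylinder of radius 40 mm and height 101 mm. The lower flange rests on z = 0 and the three cylinders share a vertical axis.


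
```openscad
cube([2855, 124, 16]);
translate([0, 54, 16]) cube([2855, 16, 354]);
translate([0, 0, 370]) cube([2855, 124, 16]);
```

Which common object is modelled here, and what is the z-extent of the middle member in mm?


An I-beam. The web height is 354 mm.

Two wide flanges with a thin centred web — an I-beam. Overall 386 mm minus two 16 mm flanges gives a web of 386 − 2·16 = 354 mm.


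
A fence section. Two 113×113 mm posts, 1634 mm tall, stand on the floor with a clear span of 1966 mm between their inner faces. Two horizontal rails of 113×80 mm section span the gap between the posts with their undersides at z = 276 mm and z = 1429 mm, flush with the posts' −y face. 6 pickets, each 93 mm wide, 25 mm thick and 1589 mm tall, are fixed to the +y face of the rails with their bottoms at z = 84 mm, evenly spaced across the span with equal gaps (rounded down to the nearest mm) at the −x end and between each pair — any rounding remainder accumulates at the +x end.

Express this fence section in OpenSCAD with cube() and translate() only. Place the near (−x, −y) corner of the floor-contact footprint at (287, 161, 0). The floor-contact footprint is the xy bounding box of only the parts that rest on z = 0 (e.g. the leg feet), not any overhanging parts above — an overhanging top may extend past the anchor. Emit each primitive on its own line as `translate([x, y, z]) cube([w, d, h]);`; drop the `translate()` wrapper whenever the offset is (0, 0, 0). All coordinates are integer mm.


translate([287, 161, 0]) cube([113, 113, 1634]);
translate([2366, 161, 0]) cube([113, 113, 1634]);
translate([400, 161, 276]) cube([1966, 113, 80]);
translate([400, 161, 1429]) cube([1966, 113, 80]);
translate([601, 274, 84]) cube([93, 25, 1589]);
translate([895, 274, 84]) cube([93, 25, 1589]);
translate([1189, 274, 84]) cube([93, 25, 1589]);
translate([1483, 274, 84]) cube([93, 25, 1589]);
translate([1777, 274, 84]) cube([93, 25, 1589]);
translate([2071, 274, 84]) cube([93, 25, 1589]);


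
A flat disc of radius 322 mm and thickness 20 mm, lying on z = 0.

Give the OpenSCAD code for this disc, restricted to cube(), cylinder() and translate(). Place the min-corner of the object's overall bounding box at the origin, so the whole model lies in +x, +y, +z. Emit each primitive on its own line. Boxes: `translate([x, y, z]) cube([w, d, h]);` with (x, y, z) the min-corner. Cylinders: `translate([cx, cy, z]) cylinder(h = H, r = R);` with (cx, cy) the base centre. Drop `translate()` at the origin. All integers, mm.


translate([322, 322, 0]) cylinder(h = 20, r = 322);


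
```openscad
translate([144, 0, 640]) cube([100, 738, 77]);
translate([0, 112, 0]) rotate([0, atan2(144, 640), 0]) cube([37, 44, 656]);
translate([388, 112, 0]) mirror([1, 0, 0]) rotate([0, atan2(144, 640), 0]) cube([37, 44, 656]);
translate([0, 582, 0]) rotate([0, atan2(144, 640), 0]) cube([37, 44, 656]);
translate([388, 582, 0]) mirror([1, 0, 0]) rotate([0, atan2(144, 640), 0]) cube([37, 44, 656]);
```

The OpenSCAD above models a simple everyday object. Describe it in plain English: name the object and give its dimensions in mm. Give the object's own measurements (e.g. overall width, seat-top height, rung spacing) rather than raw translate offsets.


A sawhorse. A 100×738×77 mm beam (x, y, z) sits on two A-frame leg pairs. Each pair is two raked legs of 37×44 mm section (44 mm along y) splaying symmetrically in x. Each leg rises 640 mm vertically over 144 mm of horizontal reach and is 656 mm long along its own axis. Every leg's outer bottom edge rests on the floor and its outer top edge meets a bottom edge of the beam — the left legs (tilting toward +x) meet the beam's −x bottom edge, the right legs (their mirror images, tilting toward −x) meet its +x bottom edge — so the leg tops tuck under the beam, the beam's underside is 640 mm above the floor, and the feet are 388 mm apart outside-to-outside with the beam centred between them. The two leg pairs are set in 112 mm from either end of the beam.


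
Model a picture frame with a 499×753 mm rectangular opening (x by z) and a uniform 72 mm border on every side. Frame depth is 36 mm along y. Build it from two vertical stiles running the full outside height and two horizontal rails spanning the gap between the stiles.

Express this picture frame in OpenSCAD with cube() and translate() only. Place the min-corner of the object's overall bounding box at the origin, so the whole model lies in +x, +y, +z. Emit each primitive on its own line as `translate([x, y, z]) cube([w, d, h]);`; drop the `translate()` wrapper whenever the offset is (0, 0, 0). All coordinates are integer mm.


cube([72, 36, 897]);
translate([571, 0, 0]) cube([72, 36, 897]);
translate([72, 0, 0]) cube([499, 36, 72]);
translate([72, 0, 825]) cube([499, 36, 72]);


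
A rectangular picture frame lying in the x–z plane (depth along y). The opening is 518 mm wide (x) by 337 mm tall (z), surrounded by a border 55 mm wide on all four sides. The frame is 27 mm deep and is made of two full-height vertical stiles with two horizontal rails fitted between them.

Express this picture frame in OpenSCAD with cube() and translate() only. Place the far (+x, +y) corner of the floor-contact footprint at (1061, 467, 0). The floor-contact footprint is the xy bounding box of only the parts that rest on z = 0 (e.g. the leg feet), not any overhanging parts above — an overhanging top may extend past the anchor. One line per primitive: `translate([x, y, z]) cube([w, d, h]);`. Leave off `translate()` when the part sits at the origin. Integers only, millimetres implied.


translate([433, 440, 0]) cube([55, 27, 447]);
translate([1006, 440, 0]) cube([55, 27, 447]);
translate([488, 440, 0]) cube([518, 27, 55]);
translate([488, 440, 392]) cube([518, 27, 55]);


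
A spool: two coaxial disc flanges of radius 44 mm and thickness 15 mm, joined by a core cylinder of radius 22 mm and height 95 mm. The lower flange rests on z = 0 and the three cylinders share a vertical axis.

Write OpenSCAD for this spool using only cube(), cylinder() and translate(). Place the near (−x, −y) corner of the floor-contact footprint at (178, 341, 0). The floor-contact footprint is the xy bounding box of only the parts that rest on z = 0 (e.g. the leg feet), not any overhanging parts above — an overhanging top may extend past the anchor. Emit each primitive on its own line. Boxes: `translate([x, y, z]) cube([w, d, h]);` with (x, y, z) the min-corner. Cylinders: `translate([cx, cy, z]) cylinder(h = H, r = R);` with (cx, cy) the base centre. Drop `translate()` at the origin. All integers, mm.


translate([222, 385, 0]) cylinder(h = 15, r = 44);
translate([222, 385, 15]) cylinder(h = 95, r = 22);
translate([222, 385, 110]) cylinder(h = 15, r = 44);


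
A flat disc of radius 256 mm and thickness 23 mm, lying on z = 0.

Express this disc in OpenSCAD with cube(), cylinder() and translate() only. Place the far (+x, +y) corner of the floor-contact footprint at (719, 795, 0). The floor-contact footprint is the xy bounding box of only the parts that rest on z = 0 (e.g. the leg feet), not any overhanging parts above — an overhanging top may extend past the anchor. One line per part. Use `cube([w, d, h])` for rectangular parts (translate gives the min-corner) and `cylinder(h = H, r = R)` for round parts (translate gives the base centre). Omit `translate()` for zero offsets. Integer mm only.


translate([463, 539, 0]) cylinder(h = 23, r = 256);


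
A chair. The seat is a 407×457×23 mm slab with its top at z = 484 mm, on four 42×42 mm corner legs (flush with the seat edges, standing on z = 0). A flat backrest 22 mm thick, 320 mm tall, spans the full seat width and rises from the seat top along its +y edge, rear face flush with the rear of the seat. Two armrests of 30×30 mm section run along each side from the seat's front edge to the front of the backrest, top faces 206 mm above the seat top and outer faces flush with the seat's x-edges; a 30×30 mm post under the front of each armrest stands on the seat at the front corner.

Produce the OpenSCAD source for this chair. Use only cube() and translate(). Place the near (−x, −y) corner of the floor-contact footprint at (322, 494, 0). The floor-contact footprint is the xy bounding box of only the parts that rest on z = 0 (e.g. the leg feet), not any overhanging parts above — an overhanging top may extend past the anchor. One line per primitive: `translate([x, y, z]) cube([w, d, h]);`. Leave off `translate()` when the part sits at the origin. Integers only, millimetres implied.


translate([322, 494, 461]) cube([407, 457, 23]);
translate([322, 494, 0]) cube([42, 42, 461]);
translate([687, 494, 0]) cube([42, 42, 461]);
translate([322, 909, 0]) cube([42, 42, 461]);
translate([687, 909, 0]) cube([42, 42, 461]);
translate([322, 929, 484]) cube([407, 22, 320]);
translate([322, 494, 660]) cube([30, 435, 30]);
translate([699, 494, 660]) cube([30, 435, 30]);
translate([322, 494, 484]) cube([30, 30, 176]);
translate([699, 494, 484]) cube([30, 30, 176]);


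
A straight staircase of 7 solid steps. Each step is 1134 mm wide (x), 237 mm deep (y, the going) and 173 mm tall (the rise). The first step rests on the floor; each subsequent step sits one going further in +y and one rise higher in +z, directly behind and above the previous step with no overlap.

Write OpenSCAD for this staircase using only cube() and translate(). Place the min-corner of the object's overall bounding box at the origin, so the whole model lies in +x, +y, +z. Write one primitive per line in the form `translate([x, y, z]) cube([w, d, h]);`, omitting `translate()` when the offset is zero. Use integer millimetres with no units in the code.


cube([1134, 237, 173]);
translate([0, 237, 173]) cube([1134, 237, 173]);
translate([0, 474, 346]) cube([1134, 237, 173]);
translate([0, 711, 519]) cube([1134, 237, 173]);
translate([0, 948, 692]) cube([1134, 237, 173]);
translate([0, 1185, 865]) cube([1134, 237, 173]);
translate([0, 1422, 1038]) cube([1134, 237, 173]);


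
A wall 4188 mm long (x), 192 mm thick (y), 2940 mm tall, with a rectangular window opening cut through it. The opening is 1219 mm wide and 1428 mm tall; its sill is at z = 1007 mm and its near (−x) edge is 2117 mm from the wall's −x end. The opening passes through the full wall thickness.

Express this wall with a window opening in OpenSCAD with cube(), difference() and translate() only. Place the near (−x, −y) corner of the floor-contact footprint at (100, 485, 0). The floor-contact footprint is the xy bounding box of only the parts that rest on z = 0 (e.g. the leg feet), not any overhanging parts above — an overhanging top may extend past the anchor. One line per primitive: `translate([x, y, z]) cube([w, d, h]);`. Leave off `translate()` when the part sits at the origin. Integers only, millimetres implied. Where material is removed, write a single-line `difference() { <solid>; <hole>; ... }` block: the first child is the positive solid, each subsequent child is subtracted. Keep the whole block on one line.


difference() { translate([100, 485, 0]) cube([4188, 192, 2940]); translate([2217, 485, 1007]) cube([1219, 192, 1428]); }


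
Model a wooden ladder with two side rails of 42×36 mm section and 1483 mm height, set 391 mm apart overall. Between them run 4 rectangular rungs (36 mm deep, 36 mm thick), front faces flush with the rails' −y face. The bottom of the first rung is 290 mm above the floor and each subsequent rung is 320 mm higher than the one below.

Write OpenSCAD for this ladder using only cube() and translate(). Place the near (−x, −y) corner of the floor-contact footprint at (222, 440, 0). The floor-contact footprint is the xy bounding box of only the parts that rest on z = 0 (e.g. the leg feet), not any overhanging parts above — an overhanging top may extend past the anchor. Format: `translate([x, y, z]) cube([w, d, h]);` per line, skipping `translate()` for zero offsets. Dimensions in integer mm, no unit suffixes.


translate([222, 440, 0]) cube([42, 36, 1483]);
translate([571, 440, 0]) cube([42, 36, 1483]);
translate([264, 440, 290]) cube([307, 36, 36]);
translate([264, 440, 610]) cube([307, 36, 36]);
translate([264, 440, 930]) cube([307, 36, 36]);
translate([264, 440, 1250]) cube([307, 36, 36]);


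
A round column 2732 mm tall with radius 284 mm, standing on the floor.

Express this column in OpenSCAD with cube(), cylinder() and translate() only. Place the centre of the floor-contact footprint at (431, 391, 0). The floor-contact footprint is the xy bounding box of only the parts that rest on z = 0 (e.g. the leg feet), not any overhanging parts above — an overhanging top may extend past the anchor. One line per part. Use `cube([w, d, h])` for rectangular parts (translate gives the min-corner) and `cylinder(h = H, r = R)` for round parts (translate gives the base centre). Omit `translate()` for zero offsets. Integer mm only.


translate([431, 391, 0]) cylinder(h = 2732, r = 284);


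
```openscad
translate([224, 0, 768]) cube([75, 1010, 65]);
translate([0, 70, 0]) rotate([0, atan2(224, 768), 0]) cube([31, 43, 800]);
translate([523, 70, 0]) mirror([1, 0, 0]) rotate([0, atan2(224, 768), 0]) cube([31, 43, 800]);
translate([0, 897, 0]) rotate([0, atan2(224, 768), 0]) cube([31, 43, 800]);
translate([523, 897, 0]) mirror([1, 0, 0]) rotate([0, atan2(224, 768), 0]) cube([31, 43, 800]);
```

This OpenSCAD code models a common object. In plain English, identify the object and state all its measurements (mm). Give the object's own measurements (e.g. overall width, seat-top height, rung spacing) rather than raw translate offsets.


A sawhorse. A 75×1010×65 mm beam (x, y, z) sits on two A-frame leg pairs. Each pair is two raked legs of 31×43 mm section (43 mm along y) splaying symmetrically in x. Each leg rises 768 mm vertically over 224 mm of horizontal reach and is 800 mm long along its own axis. Every leg's outer bottom edge rests on the floor and its outer top edge meets a bottom edge of the beam — the left legs (tilting toward +x) meet the beam's −x bottom edge, the right legs (their mirror images, tilting toward −x) meet its +x bottom edge — so the leg tops tuck under the beam, the beam's underside is 768 mm above the floor, and the feet are 523 mm apart outside-to-outside with the beam centred between them. The two leg pairs are set in 70 mm from either end of the beam.


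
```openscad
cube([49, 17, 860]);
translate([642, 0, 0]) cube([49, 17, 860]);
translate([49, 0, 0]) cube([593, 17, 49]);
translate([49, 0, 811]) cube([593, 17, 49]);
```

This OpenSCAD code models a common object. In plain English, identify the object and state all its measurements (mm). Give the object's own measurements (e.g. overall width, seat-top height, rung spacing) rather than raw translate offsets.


A rectangular picture frame lying in the x–z plane (depth along y). The opening is 593 mm wide (x) by 762 mm tall (z), surrounded by a border 49 mm wide on all four sides. The frame is 17 mm deep and is made of two full-height vertical stiles with two horizontal rails fitted between them.


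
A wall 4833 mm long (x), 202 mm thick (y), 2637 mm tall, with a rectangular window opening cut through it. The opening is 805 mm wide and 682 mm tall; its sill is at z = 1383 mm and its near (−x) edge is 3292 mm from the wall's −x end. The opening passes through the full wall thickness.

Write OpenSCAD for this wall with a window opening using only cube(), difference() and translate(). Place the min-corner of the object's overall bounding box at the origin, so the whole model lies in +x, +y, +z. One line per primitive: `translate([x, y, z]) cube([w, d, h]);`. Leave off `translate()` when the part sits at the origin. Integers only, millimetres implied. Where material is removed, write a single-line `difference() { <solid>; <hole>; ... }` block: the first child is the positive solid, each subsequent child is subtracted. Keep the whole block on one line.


difference() { cube([4833, 202, 2637]); translate([3292, 0, 1383]) cube([805, 202, 682]); }


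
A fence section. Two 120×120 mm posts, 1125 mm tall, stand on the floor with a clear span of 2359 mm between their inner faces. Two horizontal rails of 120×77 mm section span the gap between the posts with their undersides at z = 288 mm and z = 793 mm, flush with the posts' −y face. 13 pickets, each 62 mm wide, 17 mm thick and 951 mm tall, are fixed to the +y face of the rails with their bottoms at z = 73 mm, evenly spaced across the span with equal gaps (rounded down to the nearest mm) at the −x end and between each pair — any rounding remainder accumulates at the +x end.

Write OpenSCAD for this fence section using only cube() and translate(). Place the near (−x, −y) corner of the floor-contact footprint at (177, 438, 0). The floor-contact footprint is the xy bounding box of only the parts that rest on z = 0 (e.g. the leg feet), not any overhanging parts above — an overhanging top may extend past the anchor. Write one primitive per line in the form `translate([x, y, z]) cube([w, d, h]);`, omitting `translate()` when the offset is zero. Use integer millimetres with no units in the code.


translate([177, 438, 0]) cube([120, 120, 1125]);
translate([2656, 438, 0]) cube([120, 120, 1125]);
translate([297, 438, 288]) cube([2359, 120, 77]);
translate([297, 438, 793]) cube([2359, 120, 77]);
translate([407, 558, 73]) cube([62, 17, 951]);
translate([579, 558, 73]) cube([62, 17, 951]);
translate([751, 558, 73]) cube([62, 17, 951]);
translate([923, 558, 73]) cube([62, 17, 951]);
translate([1095, 558, 73]) cube([62, 17, 951]);
translate([1267, 558, 73]) cube([62, 17, 951]);
translate([1439, 558, 73]) cube([62, 17, 951]);
translate([1611, 558, 73]) cube([62, 17, 951]);
translate([1783, 558, 73]) cube([62, 17, 951]);
translate([1955, 558, 73]) cube([62, 17, 951]);
translate([2127, 558, 73]) cube([62, 17, 951]);
translate([2299, 558, 73]) cube([62, 17, 951]);
translate([2471, 558, 73]) cube([62, 17, 951]);


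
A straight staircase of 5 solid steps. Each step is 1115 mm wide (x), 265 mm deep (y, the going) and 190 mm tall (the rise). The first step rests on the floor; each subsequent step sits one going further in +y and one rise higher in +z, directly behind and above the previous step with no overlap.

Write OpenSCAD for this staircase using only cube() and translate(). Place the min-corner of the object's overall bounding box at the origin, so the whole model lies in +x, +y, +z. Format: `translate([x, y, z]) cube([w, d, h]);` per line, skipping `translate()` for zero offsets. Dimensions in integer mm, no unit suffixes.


cube([1115, 265, 190]);
translate([0, 265, 190]) cube([1115, 265, 190]);
translate([0, 530, 380]) cube([1115, 265, 190]);
translate([0, 795, 570]) cube([1115, 265, 190]);
translate([0, 1060, 760]) cube([1115, 265, 190]);


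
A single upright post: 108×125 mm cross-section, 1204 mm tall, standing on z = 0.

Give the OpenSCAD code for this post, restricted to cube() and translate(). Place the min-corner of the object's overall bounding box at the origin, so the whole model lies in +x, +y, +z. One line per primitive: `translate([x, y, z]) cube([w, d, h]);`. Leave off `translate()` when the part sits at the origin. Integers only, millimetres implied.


cube([108, 125, 1204]);


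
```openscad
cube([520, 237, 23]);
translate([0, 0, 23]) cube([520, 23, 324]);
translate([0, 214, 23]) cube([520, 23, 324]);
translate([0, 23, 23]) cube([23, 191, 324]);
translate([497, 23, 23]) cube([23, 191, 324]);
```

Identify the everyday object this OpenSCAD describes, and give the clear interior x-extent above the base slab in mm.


An open box. The internal width is 474 mm.

A 520×237 base slab with four walls standing on it — an open box. The base is 520 mm wide and the walls are 23 mm thick, so the internal width is 520 − 2 × 23 = 474 mm.


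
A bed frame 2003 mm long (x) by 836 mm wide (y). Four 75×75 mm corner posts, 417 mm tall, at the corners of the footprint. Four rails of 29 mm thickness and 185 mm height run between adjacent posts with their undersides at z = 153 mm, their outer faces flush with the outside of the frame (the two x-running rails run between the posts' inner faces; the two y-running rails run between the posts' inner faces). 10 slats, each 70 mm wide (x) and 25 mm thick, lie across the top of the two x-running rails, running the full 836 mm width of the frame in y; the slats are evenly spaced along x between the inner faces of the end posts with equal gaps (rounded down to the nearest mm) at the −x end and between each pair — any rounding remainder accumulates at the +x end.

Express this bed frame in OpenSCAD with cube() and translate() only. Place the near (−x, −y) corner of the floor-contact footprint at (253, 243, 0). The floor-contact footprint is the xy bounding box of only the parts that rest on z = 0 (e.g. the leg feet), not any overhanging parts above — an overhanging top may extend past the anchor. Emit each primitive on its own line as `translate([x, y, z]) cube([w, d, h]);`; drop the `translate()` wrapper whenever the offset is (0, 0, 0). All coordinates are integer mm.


translate([253, 243, 0]) cube([75, 75, 417]);
translate([253, 1004, 0]) cube([75, 75, 417]);
translate([2181, 243, 0]) cube([75, 75, 417]);
translate([2181, 1004, 0]) cube([75, 75, 417]);
translate([328, 243, 153]) cube([1853, 29, 185]);
translate([328, 1050, 153]) cube([1853, 29, 185]);
translate([253, 318, 153]) cube([29, 686, 185]);
translate([2227, 318, 153]) cube([29, 686, 185]);
translate([432, 243, 338]) cube([70, 836, 25]);
translate([606, 243, 338]) cube([70, 836, 25]);
translate([780, 243, 338]) cube([70, 836, 25]);
translate([954, 243, 338]) cube([70, 836, 25]);
translate([1128, 243, 338]) cube([70, 836, 25]);
translate([1302, 243, 338]) cube([70, 836, 25]);
translate([1476, 243, 338]) cube([70, 836, 25]);
translate([1650, 243, 338]) cube([70, 836, 25]);
translate([1824, 243, 338]) cube([70, 836, 25]);
translate([1998, 243, 338]) cube([70, 836, 25]);


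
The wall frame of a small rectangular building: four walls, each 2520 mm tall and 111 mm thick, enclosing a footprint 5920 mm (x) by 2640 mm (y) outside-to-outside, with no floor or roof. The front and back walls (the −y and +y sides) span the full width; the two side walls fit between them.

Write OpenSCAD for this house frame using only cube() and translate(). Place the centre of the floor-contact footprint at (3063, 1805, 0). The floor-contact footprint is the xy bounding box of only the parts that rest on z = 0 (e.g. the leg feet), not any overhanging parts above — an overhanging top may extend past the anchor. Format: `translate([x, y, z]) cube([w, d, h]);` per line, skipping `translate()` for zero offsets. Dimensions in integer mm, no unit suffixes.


translate([103, 485, 0]) cube([5920, 111, 2520]);
translate([103, 3014, 0]) cube([5920, 111, 2520]);
translate([103, 596, 0]) cube([111, 2418, 2520]);
translate([5912, 596, 0]) cube([111, 2418, 2520]);


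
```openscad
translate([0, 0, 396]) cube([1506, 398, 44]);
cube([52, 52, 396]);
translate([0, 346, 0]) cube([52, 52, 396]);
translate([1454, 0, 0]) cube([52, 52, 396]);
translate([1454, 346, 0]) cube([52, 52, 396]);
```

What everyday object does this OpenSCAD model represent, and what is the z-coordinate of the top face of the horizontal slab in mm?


A bench. The seat-top height is 440 mm.

A long slab on four corner posts — a bench. The slab sits at z = 396 with thickness 44, so the top is 396 + 44 = 440 mm.


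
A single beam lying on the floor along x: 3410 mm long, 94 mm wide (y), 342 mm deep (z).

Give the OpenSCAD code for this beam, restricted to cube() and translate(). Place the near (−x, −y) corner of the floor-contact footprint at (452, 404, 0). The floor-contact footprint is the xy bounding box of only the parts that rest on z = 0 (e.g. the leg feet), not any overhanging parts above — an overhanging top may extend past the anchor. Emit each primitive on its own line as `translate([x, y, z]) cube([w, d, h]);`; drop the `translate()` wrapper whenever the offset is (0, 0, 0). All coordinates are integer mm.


translate([452, 404, 0]) cube([3410, 94, 342]);


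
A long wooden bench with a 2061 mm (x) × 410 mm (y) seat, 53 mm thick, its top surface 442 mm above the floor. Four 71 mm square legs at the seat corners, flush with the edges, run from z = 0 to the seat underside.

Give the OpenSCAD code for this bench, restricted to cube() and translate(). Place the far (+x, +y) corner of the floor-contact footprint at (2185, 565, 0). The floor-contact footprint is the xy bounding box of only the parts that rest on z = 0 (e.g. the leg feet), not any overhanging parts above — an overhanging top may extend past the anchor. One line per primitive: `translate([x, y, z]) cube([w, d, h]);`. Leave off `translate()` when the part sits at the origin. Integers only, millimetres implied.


// leg_h = 442 − 53 = 389
translate([124, 155, 389]) cube([2061, 410, 53]);
translate([124, 155, 0]) cube([71, 71, 389]);
translate([124, 494, 0]) cube([71, 71, 389]);
translate([2114, 155, 0]) cube([71, 71, 389]);
translate([2114, 494, 0]) cube([71, 71, 389]);


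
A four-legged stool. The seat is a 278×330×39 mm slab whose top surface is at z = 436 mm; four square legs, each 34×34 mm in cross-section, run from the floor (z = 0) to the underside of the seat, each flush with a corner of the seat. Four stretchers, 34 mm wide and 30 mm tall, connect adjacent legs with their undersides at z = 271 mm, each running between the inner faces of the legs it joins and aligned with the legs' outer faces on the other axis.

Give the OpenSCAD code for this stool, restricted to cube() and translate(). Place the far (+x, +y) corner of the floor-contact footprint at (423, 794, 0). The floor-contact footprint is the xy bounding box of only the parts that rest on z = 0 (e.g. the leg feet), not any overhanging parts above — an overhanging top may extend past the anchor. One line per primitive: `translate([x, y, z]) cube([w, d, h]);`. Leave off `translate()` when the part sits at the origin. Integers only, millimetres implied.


translate([145, 464, 397]) cube([278, 330, 39]);
translate([145, 464, 0]) cube([34, 34, 397]);
translate([389, 464, 0]) cube([34, 34, 397]);
translate([145, 760, 0]) cube([34, 34, 397]);
translate([389, 760, 0]) cube([34, 34, 397]);
translate([179, 464, 271]) cube([210, 34, 30]);
translate([179, 760, 271]) cube([210, 34, 30]);
translate([145, 498, 271]) cube([34, 262, 30]);
translate([389, 498, 271]) cube([34, 262, 30]);


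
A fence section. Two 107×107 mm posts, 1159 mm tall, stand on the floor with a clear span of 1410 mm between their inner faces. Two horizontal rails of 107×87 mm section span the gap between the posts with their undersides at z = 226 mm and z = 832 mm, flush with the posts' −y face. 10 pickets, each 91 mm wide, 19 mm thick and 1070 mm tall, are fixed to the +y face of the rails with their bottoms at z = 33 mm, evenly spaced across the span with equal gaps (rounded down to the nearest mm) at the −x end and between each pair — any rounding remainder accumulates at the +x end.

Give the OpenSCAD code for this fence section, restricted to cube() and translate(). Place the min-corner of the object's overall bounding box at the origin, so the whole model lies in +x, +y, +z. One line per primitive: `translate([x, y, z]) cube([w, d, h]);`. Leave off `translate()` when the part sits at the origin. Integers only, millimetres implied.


cube([107, 107, 1159]);
translate([1517, 0, 0]) cube([107, 107, 1159]);
translate([107, 0, 226]) cube([1410, 107, 87]);
translate([107, 0, 832]) cube([1410, 107, 87]);
translate([152, 107, 33]) cube([91, 19, 1070]);
translate([288, 107, 33]) cube([91, 19, 1070]);
translate([424, 107, 33]) cube([91, 19, 1070]);
translate([560, 107, 33]) cube([91, 19, 1070]);
translate([696, 107, 33]) cube([91, 19, 1070]);
translate([832, 107, 33]) cube([91, 19, 1070]);
translate([968, 107, 33]) cube([91, 19, 1070]);
translate([1104, 107, 33]) cube([91, 19, 1070]);
translate([1240, 107, 33]) cube([91, 19, 1070]);
translate([1376, 107, 33]) cube([91, 19, 1070]);


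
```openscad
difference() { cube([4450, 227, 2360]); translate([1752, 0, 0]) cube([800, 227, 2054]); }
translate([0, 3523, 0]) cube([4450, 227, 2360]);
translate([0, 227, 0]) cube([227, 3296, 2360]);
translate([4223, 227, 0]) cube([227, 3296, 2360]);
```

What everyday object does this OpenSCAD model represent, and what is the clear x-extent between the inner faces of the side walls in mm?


A single room. The interior width is 3996 mm.

Four walls enclosing a rectangle with a door in the front wall — a room. Outside width 4450 minus two 227 mm walls gives 3996 mm.


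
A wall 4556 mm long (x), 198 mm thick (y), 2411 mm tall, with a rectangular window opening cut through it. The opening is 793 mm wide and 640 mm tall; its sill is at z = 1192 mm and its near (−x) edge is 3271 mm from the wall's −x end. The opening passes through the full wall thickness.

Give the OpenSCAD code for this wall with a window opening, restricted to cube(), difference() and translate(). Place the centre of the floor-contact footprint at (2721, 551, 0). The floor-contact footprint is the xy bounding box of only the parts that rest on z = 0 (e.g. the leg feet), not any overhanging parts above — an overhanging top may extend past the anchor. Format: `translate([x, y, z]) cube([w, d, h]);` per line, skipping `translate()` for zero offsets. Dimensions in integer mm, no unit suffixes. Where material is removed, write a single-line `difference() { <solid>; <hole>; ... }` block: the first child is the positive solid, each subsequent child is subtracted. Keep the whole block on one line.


difference() { translate([443, 452, 0]) cube([4556, 198, 2411]); translate([3714, 452, 1192]) cube([793, 198, 640]); }


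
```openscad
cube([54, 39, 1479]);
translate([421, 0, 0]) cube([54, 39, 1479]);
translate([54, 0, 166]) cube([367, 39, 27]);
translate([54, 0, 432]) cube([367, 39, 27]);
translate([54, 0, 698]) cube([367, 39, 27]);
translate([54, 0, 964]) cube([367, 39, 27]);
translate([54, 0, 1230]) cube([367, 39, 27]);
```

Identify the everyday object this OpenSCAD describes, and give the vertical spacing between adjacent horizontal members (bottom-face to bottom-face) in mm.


A ladder. The rung spacing is 266 mm.

Two tall 54×39 posts with 5 short bars between them — a ladder. Adjacent rungs sit at z = 166 and z = 432, so the spacing is 432 − 166 = 266 mm.


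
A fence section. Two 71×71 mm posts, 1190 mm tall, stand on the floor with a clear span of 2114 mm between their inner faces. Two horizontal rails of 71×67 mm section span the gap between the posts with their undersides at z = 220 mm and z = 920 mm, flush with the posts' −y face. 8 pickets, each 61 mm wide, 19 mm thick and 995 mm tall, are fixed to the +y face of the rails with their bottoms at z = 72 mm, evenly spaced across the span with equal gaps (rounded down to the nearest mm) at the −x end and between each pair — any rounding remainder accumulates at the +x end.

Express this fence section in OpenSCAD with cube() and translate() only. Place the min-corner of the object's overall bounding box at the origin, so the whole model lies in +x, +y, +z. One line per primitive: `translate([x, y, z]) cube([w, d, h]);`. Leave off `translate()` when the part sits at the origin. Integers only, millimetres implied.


cube([71, 71, 1190]);
translate([2185, 0, 0]) cube([71, 71, 1190]);
translate([71, 0, 220]) cube([2114, 71, 67]);
translate([71, 0, 920]) cube([2114, 71, 67]);
translate([251, 71, 72]) cube([61, 19, 995]);
translate([492, 71, 72]) cube([61, 19, 995]);
translate([733, 71, 72]) cube([61, 19, 995]);
translate([974, 71, 72]) cube([61, 19, 995]);
translate([1215, 71, 72]) cube([61, 19, 995]);
translate([1456, 71, 72]) cube([61, 19, 995]);
translate([1697, 71, 72]) cube([61, 19, 995]);
translate([1938, 71, 72]) cube([61, 19, 995]);


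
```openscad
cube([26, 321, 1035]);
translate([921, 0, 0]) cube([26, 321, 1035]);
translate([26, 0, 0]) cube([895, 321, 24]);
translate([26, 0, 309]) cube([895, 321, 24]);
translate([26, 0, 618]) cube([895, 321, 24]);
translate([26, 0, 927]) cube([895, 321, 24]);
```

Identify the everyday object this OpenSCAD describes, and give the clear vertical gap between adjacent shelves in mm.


A bookshelf. The clear shelf gap is 285 mm.

Two tall side panels with 4 horizontal boards between them — a bookshelf. The first two shelf undersides are at z = 0 and z = 309; with shelf thickness 24, the clear gap is 309 − 0 − 24 = 285 mm.


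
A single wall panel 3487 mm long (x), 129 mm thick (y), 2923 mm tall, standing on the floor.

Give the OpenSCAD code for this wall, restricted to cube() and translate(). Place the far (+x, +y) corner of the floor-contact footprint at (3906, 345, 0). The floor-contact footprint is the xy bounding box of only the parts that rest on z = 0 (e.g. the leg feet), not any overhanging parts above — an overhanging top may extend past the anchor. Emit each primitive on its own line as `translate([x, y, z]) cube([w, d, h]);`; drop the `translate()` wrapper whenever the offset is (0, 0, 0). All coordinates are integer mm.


translate([419, 216, 0]) cube([3487, 129, 2923]);


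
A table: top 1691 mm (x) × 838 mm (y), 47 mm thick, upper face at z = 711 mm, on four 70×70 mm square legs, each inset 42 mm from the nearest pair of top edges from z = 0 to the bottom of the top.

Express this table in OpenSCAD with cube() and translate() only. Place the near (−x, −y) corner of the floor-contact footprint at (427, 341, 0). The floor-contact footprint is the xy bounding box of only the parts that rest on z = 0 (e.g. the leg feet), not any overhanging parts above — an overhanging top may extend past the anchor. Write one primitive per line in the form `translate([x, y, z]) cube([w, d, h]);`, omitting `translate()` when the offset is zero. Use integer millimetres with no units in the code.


// leg_h = 711 - 47 = 664
translate([385, 299, 664]) cube([1691, 838, 47]);
translate([427, 341, 0]) cube([70, 70, 664]);
translate([1964, 341, 0]) cube([70, 70, 664]);
translate([427, 1025, 0]) cube([70, 70, 664]);
translate([1964, 1025, 0]) cube([70, 70, 664]);
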